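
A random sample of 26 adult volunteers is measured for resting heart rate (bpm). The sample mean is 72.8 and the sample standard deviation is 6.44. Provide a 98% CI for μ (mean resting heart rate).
(69.66, 75.94)

t-interval (σ unknown):
df = n - 1 = 25
t* = 2.485 for 98% confidence

Margin of error = t* · s/√n = 2.485 · 6.44/√26 = 3.14

CI: (69.66, 75.94)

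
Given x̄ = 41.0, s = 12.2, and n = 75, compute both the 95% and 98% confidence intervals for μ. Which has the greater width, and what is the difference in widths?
98% CI is wider by 1.08

df = 74
95% CI: t* = 1.993, (38.19, 43.81), width = 2 · t* · s/√n = 5.62
98% CI: t* = 2.378, (37.65, 44.35), width = 2 · t* · s/√n = 6.70

The 98% CI is wider by 6.70 - 5.62 = 1.08.
Higher confidence requires a wider interval.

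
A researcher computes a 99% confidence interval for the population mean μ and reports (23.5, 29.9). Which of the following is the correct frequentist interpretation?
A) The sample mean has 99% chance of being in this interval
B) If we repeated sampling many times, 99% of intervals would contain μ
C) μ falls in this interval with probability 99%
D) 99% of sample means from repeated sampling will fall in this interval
B

A) Wrong — x̄ is observed and sits in the interval by construction.
B) Correct — this is the frequentist long-run coverage interpretation.
C) Wrong — μ is fixed; the randomness lives in the interval, not in μ.
D) Wrong — coverage applies to intervals containing μ, not to future x̄ values.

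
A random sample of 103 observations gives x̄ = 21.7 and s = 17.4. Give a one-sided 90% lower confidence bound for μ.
μ ≥ 19.49

Lower bound (one-sided):
t* = 1.290 (one-sided for 90%)
Lower bound = x̄ - t* · s/√n = 21.7 - 1.290 · 17.4/√103 = 19.49

We are 90% confident that μ ≥ 19.49.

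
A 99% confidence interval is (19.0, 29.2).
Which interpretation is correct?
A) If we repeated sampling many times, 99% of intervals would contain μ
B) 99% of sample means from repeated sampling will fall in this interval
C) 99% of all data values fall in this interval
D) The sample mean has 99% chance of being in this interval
A

A) Correct — this is the frequentist long-run coverage interpretation.
B) Wrong — coverage applies to intervals containing μ, not to future x̄ values.
C) Wrong — a CI is about the parameter μ, not individual data values.
D) Wrong — x̄ is observed and sits in the interval by construction.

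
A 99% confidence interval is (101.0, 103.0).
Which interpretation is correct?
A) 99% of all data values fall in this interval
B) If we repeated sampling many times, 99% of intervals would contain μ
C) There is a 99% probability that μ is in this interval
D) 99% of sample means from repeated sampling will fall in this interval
B

A) Wrong — a CI is about the parameter μ, not individual data values.
B) Correct — this is the frequentist long-run coverage interpretation.
C) Wrong — μ is fixed; the randomness lives in the interval, not in μ.
D) Wrong — coverage applies to intervals containing μ, not to future x̄ values.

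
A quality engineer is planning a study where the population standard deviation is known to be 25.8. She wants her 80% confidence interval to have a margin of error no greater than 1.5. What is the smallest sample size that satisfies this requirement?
n ≥ 487

For margin E ≤ 1.5:
n ≥ (z* · σ / E)²
n ≥ (1.282 · 25.8 / 1.5)²
n ≥ 486.22

Minimum n = 487 (rounding up)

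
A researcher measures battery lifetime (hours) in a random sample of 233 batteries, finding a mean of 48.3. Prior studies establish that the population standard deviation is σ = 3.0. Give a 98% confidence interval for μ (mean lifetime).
(47.84, 48.76)

z-interval (σ known):
z* = 2.326 for 98% confidence

Margin of error = z* · σ/√n = 2.326 · 3.0/√233 = 0.46

CI: (48.3 - 0.46, 48.3 + 0.46) = (47.84, 48.76)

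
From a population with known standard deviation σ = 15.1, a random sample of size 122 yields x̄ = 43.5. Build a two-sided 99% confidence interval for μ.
(39.98, 47.02)

z-interval (σ known):
z* = 2.576 for 99% confidence

Margin of error = z* · σ/√n = 2.576 · 15.1/√122 = 3.52

CI: (43.5 - 3.52, 43.5 + 3.52) = (39.98, 47.02)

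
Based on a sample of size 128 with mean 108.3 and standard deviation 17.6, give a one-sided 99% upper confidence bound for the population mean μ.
μ ≤ 111.97

Upper bound (one-sided):
t* = 2.356 (one-sided for 99%)
Upper bound = x̄ + t* · s/√n = 108.3 + 2.356 · 17.6/√128 = 111.97

We are 99% confident that μ ≤ 111.97.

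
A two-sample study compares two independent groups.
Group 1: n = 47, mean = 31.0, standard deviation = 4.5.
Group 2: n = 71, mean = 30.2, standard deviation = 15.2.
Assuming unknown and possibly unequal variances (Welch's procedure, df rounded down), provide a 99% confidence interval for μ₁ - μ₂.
(-4.26, 5.86)

Difference: x̄₁ - x̄₂ = 0.80
SE = √(s₁²/n₁ + s₂²/n₂) = √(4.5²/47 + 15.2²/71) = 1.9196
df = 87.43 → 87 (Welch–Satterthwaite, rounded down)
t* = 2.634

CI: 0.80 ± 2.634 · 1.9196 = 0.80 ± 5.06 = (-4.26, 5.86)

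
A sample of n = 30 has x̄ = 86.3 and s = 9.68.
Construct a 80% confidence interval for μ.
(83.98, 88.62)

t-interval (σ unknown):
df = n - 1 = 29
t* = 1.311 for 80% confidence

Margin of error = t* · s/√n = 1.311 · 9.68/√30 = 2.32

CI: (83.98, 88.62)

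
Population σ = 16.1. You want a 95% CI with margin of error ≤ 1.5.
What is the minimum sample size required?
n ≥ 443

For margin E ≤ 1.5:
n ≥ (z* · σ / E)²
n ≥ (1.960 · 16.1 / 1.5)²
n ≥ 442.57

Minimum n = 443 (rounding up)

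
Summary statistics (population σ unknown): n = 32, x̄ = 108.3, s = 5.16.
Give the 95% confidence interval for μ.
(106.44, 110.16)

t-interval (σ unknown):
df = n - 1 = 31
t* = 2.040 for 95% confidence

Margin of error = t* · s/√n = 2.040 · 5.16/√32 = 1.86

CI: (106.44, 110.16)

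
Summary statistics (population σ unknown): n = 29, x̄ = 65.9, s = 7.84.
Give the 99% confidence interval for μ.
(61.88, 69.92)

t-interval (σ unknown):
df = n - 1 = 28
t* = 2.763 for 99% confidence

Margin of error = t* · s/√n = 2.763 · 7.84/√29 = 4.02

CI: (61.88, 69.92)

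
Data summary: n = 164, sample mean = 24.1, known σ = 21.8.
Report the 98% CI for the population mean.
(20.14, 28.06)

z-interval (σ known):
z* = 2.326 for 98% confidence

Margin of error = z* · σ/√n = 2.326 · 21.8/√164 = 3.96

CI: (24.1 - 3.96, 24.1 + 3.96) = (20.14, 28.06)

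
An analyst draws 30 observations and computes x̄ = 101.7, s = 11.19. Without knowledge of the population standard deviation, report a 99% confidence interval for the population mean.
(96.07, 107.33)

t-interval (σ unknown):
df = n - 1 = 29
t* = 2.756 for 99% confidence

Margin of error = t* · s/√n = 2.756 · 11.19/√30 = 5.63

CI: (96.07, 107.33)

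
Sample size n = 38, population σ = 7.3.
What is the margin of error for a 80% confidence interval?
Margin of error = 1.52

Margin of error = z* · σ/√n
= 1.282 · 7.3/√38
= 1.282 · 7.3/6.1644
= 1.52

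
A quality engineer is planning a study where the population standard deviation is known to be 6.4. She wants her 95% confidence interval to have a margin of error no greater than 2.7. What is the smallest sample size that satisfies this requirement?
n ≥ 22

For margin E ≤ 2.7:
n ≥ (z* · σ / E)²
n ≥ (1.960 · 6.4 / 2.7)²
n ≥ 21.58

Minimum n = 22 (rounding up)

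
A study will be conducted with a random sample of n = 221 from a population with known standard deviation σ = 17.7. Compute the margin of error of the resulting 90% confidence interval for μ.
Margin of error = 1.96

Margin of error = z* · σ/√n
= 1.645 · 17.7/√221
= 1.645 · 17.7/14.8661
= 1.96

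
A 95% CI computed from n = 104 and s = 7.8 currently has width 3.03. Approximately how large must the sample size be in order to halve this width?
n ≈ 416

CI width ∝ 1/√n
To reduce width by factor 2, need √n to grow by 2 → need 2² = 4 times as many samples.

Current: n = 104, width = 3.03
New: n = 416, width ≈ 1.50

Width reduced by factor of 3.03/1.50 = 2.02.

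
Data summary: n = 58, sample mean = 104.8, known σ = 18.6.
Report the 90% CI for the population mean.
(100.78, 108.82)

z-interval (σ known):
z* = 1.645 for 90% confidence

Margin of error = z* · σ/√n = 1.645 · 18.6/√58 = 4.02

CI: (104.8 - 4.02, 104.8 + 4.02) = (100.78, 108.82)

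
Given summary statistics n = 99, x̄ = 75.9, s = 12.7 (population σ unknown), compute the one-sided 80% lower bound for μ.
μ ≥ 74.82

Lower bound (one-sided):
t* = 0.845 (one-sided for 80%)
Lower bound = x̄ - t* · s/√n = 75.9 - 0.845 · 12.7/√99 = 74.82

We are 80% confident that μ ≥ 74.82.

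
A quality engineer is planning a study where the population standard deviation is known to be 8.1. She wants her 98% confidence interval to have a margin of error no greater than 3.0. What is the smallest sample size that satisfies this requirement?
n ≥ 40

For margin E ≤ 3.0:
n ≥ (z* · σ / E)²
n ≥ (2.326 · 8.1 / 3.0)²
n ≥ 39.44

Minimum n = 40 (rounding up)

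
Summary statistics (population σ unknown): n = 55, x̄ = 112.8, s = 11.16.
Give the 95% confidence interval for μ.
(109.78, 115.82)

t-interval (σ unknown):
df = n - 1 = 54
t* = 2.005 for 95% confidence

Margin of error = t* · s/√n = 2.005 · 11.16/√55 = 3.02

CI: (109.78, 115.82)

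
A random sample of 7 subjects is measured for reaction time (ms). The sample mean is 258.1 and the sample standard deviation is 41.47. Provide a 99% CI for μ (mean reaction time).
(200.00, 316.20)

t-interval (σ unknown):
df = n - 1 = 6
t* = 3.707 for 99% confidence

Margin of error = t* · s/√n = 3.707 · 41.47/√7 = 58.10

CI: (200.00, 316.20)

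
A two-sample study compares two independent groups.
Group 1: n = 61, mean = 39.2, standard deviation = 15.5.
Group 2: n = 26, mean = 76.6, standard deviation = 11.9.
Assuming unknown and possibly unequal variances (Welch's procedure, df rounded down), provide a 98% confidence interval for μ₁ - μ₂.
(-44.72, -30.08)

Difference: x̄₁ - x̄₂ = -37.40
SE = √(s₁²/n₁ + s₂²/n₂) = √(15.5²/61 + 11.9²/26) = 3.0635
df = 60.95 → 60 (Welch–Satterthwaite, rounded down)
t* = 2.390

CI: -37.40 ± 2.390 · 3.0635 = -37.40 ± 7.32 = (-44.72, -30.08)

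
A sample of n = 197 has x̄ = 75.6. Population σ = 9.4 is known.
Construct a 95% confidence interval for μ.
(74.29, 76.91)

z-interval (σ known):
z* = 1.960 for 95% confidence

Margin of error = z* · σ/√n = 1.960 · 9.4/√197 = 1.31

CI: (75.6 - 1.31, 75.6 + 1.31) = (74.29, 76.91)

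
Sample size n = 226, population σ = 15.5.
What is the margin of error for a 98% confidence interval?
Margin of error = 2.40

Margin of error = z* · σ/√n
= 2.326 · 15.5/√226
= 2.326 · 15.5/15.0333
= 2.40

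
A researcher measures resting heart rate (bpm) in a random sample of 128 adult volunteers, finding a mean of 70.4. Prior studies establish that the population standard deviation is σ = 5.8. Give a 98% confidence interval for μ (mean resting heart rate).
(69.21, 71.59)

z-interval (σ known):
z* = 2.326 for 98% confidence

Margin of error = z* · σ/√n = 2.326 · 5.8/√128 = 1.19

CI: (70.4 - 1.19, 70.4 + 1.19) = (69.21, 71.59)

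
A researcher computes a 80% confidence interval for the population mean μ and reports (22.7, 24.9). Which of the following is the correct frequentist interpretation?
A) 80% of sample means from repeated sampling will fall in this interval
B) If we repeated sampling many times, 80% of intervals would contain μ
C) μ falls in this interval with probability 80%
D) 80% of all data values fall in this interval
B

A) Wrong — coverage applies to intervals containing μ, not to future x̄ values.
B) Correct — this is the frequentist long-run coverage interpretation.
C) Wrong — μ is fixed; the randomness lives in the interval, not in μ.
D) Wrong — a CI is about the parameter μ, not individual data values.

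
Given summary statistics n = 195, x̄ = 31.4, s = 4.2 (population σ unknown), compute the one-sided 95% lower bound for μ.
μ ≥ 30.90

Lower bound (one-sided):
t* = 1.653 (one-sided for 95%)
Lower bound = x̄ - t* · s/√n = 31.4 - 1.653 · 4.2/√195 = 30.90

We are 95% confident that μ ≥ 30.90.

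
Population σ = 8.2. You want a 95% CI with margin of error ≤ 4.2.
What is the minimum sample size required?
n ≥ 15

For margin E ≤ 4.2:
n ≥ (z* · σ / E)²
n ≥ (1.960 · 8.2 / 4.2)²
n ≥ 14.64

Minimum n = 15 (rounding up)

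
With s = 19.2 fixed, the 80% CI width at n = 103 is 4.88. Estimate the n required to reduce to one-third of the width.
n ≈ 927

CI width ∝ 1/√n
To reduce width by factor 3, need √n to grow by 3 → need 3² = 9 times as many samples.

Current: n = 103, width = 4.88
New: n = 927, width ≈ 1.62

Width reduced by factor of 4.88/1.62 = 3.01.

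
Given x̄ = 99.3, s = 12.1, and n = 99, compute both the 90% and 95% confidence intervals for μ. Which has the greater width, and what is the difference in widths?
95% CI is wider by 0.79

df = 98
90% CI: t* = 1.661, (97.28, 101.32), width = 2 · t* · s/√n = 4.04
95% CI: t* = 1.984, (96.89, 101.71), width = 2 · t* · s/√n = 4.83

The 95% CI is wider by 4.83 - 4.04 = 0.79.
Higher confidence requires a wider interval.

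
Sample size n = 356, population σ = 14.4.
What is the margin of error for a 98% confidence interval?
Margin of error = 1.78

Margin of error = z* · σ/√n
= 2.326 · 14.4/√356
= 2.326 · 14.4/18.8680
= 1.78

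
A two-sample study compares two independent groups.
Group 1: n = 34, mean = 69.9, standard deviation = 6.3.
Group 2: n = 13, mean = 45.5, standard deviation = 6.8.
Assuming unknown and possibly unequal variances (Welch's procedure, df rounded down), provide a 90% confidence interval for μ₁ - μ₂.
(20.65, 28.15)

Difference: x̄₁ - x̄₂ = 24.40
SE = √(s₁²/n₁ + s₂²/n₂) = √(6.3²/34 + 6.8²/13) = 2.1735
df = 20.37 → 20 (Welch–Satterthwaite, rounded down)
t* = 1.725

CI: 24.40 ± 1.725 · 2.1735 = 24.40 ± 3.75 = (20.65, 28.15)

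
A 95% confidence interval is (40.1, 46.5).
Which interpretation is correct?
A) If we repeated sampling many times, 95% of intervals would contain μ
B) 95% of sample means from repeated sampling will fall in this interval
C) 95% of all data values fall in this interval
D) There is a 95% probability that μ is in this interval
A

A) Correct — this is the frequentist long-run coverage interpretation.
B) Wrong — coverage applies to intervals containing μ, not to future x̄ values.
C) Wrong — a CI is about the parameter μ, not individual data values.
D) Wrong — μ is fixed; the randomness lives in the interval, not in μ.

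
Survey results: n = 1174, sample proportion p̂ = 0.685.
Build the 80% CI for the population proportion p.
(0.668, 0.702)

Proportion CI:
SE = √(p̂(1-p̂)/n) = √(0.685 · 0.315 / 1174) = 0.01356

z* = 1.282
Margin = z* · SE = 1.282 · 0.01356 = 0.0174

CI: 0.685 ± 0.0174 = (0.668, 0.702)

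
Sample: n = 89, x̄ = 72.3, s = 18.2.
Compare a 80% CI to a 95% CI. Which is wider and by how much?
95% CI is wider by 2.69

df = 88
80% CI: t* = 1.291, (69.81, 74.79), width = 2 · t* · s/√n = 4.98
95% CI: t* = 1.987, (68.47, 76.13), width = 2 · t* · s/√n = 7.67

The 95% CI is wider by 7.67 - 4.98 = 2.69.
Higher confidence requires a wider interval.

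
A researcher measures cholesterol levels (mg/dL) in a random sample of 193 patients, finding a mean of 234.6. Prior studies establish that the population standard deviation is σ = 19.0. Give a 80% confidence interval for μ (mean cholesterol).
(232.85, 236.35)

z-interval (σ known):
z* = 1.282 for 80% confidence

Margin of error = z* · σ/√n = 1.282 · 19.0/√193 = 1.75

CI: (234.6 - 1.75, 234.6 + 1.75) = (232.85, 236.35)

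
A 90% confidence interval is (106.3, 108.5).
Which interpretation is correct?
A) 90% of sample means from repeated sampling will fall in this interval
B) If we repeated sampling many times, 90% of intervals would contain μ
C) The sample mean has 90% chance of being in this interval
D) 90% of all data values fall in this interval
B

A) Wrong — coverage applies to intervals containing μ, not to future x̄ values.
B) Correct — this is the frequentist long-run coverage interpretation.
C) Wrong — x̄ is observed and sits in the interval by construction.
D) Wrong — a CI is about the parameter μ, not individual data values.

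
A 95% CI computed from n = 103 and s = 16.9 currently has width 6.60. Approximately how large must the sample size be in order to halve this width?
n ≈ 412

CI width ∝ 1/√n
To reduce width by factor 2, need √n to grow by 2 → need 2² = 4 times as many samples.

Current: n = 103, width = 6.60
New: n = 412, width ≈ 3.27

Width reduced by factor of 6.60/3.27 = 2.02.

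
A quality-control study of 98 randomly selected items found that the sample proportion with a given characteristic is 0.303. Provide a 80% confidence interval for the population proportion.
(0.243, 0.363)

Proportion CI:
SE = √(p̂(1-p̂)/n) = √(0.303 · 0.697 / 98) = 0.04642

z* = 1.282
Margin = z* · SE = 1.282 · 0.04642 = 0.0595

CI: 0.303 ± 0.0595 = (0.243, 0.363)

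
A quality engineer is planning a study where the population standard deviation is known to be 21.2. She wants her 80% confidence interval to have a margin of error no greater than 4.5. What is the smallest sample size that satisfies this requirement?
n ≥ 37

For margin E ≤ 4.5:
n ≥ (z* · σ / E)²
n ≥ (1.282 · 21.2 / 4.5)²
n ≥ 36.48

Minimum n = 37 (rounding up)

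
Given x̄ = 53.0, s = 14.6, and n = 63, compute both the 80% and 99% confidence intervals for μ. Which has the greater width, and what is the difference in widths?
99% CI is wider by 5.01

df = 62
80% CI: t* = 1.295, (50.62, 55.38), width = 2 · t* · s/√n = 4.76
99% CI: t* = 2.657, (48.11, 57.89), width = 2 · t* · s/√n = 9.77

The 99% CI is wider by 9.77 - 4.76 = 5.01.
Higher confidence requires a wider interval.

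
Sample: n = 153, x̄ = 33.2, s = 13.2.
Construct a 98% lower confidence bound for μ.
μ ≥ 30.99

Lower bound (one-sided):
t* = 2.072 (one-sided for 98%)
Lower bound = x̄ - t* · s/√n = 33.2 - 2.072 · 13.2/√153 = 30.99

We are 98% confident that μ ≥ 30.99.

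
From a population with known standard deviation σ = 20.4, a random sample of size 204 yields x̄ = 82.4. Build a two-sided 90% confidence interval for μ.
(80.05, 84.75)

z-interval (σ known):
z* = 1.645 for 90% confidence

Margin of error = z* · σ/√n = 1.645 · 20.4/√204 = 2.35

CI: (82.4 - 2.35, 82.4 + 2.35) = (80.05, 84.75)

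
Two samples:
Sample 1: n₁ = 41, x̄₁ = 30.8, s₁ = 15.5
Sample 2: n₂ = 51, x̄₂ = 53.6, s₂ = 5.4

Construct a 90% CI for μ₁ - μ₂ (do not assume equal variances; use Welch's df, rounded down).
(-27.06, -18.54)

Difference: x̄₁ - x̄₂ = -22.80
SE = √(s₁²/n₁ + s₂²/n₂) = √(15.5²/41 + 5.4²/51) = 2.5360
df = 47.82 → 47 (Welch–Satterthwaite, rounded down)
t* = 1.678

CI: -22.80 ± 1.678 · 2.5360 = -22.80 ± 4.26 = (-27.06, -18.54)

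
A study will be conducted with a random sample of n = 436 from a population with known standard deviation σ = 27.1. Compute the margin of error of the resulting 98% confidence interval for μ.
Margin of error = 3.02

Margin of error = z* · σ/√n
= 2.326 · 27.1/√436
= 2.326 · 27.1/20.8806
= 3.02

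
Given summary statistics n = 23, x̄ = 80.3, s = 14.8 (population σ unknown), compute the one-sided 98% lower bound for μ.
μ ≥ 73.56

Lower bound (one-sided):
t* = 2.183 (one-sided for 98%)
Lower bound = x̄ - t* · s/√n = 80.3 - 2.183 · 14.8/√23 = 73.56

We are 98% confident that μ ≥ 73.56.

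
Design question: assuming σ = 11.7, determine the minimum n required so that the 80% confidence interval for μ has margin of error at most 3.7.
n ≥ 17

For margin E ≤ 3.7:
n ≥ (z* · σ / E)²
n ≥ (1.282 · 11.7 / 3.7)²
n ≥ 16.43

Minimum n = 17 (rounding up)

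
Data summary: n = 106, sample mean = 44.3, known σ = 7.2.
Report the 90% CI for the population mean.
(43.15, 45.45)

z-interval (σ known):
z* = 1.645 for 90% confidence

Margin of error = z* · σ/√n = 1.645 · 7.2/√106 = 1.15

CI: (44.3 - 1.15, 44.3 + 1.15) = (43.15, 45.45)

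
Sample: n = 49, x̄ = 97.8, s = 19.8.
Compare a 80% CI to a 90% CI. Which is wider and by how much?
90% CI is wider by 2.14

df = 48
80% CI: t* = 1.299, (94.13, 101.47), width = 2 · t* · s/√n = 7.35
90% CI: t* = 1.677, (93.06, 102.54), width = 2 · t* · s/√n = 9.49

The 90% CI is wider by 9.49 - 7.35 = 2.14.
Higher confidence requires a wider interval.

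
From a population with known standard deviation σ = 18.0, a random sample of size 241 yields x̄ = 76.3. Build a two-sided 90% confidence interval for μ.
(74.39, 78.21)

z-interval (σ known):
z* = 1.645 for 90% confidence

Margin of error = z* · σ/√n = 1.645 · 18.0/√241 = 1.91

CI: (76.3 - 1.91, 76.3 + 1.91) = (74.39, 78.21)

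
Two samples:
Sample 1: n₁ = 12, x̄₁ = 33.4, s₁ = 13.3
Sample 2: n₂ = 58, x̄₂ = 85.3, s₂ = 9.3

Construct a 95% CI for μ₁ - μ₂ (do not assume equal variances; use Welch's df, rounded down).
(-60.60, -43.20)

Difference: x̄₁ - x̄₂ = -51.90
SE = √(s₁²/n₁ + s₂²/n₂) = √(13.3²/12 + 9.3²/58) = 4.0289
df = 13.31 → 13 (Welch–Satterthwaite, rounded down)
t* = 2.160

CI: -51.90 ± 2.160 · 4.0289 = -51.90 ± 8.70 = (-60.60, -43.20)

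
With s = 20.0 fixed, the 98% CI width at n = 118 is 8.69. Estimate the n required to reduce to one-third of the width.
n ≈ 1062

CI width ∝ 1/√n
To reduce width by factor 3, need √n to grow by 3 → need 3² = 9 times as many samples.

Current: n = 118, width = 8.69
New: n = 1062, width ≈ 2.86

Width reduced by factor of 8.69/2.86 = 3.04.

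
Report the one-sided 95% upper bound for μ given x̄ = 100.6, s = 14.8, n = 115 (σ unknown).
μ ≤ 102.89

Upper bound (one-sided):
t* = 1.658 (one-sided for 95%)
Upper bound = x̄ + t* · s/√n = 100.6 + 1.658 · 14.8/√115 = 102.89

We are 95% confident that μ ≤ 102.89.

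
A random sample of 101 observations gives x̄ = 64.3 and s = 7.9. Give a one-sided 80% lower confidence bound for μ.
μ ≥ 63.64

Lower bound (one-sided):
t* = 0.845 (one-sided for 80%)
Lower bound = x̄ - t* · s/√n = 64.3 - 0.845 · 7.9/√101 = 63.64

We are 80% confident that μ ≥ 63.64.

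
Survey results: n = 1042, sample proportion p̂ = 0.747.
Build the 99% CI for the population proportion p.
(0.712, 0.782)

Proportion CI:
SE = √(p̂(1-p̂)/n) = √(0.747 · 0.253 / 1042) = 0.01347

z* = 2.576
Margin = z* · SE = 2.576 · 0.01347 = 0.0347

CI: 0.747 ± 0.0347 = (0.712, 0.782)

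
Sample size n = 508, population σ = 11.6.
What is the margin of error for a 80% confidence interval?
Margin of error = 0.66

Margin of error = z* · σ/√n
= 1.282 · 11.6/√508
= 1.282 · 11.6/22.5389
= 0.66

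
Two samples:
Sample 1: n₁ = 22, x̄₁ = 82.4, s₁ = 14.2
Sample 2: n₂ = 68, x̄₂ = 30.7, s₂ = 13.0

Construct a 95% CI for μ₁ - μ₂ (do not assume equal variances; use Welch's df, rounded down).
(44.75, 58.65)

Difference: x̄₁ - x̄₂ = 51.70
SE = √(s₁²/n₁ + s₂²/n₂) = √(14.2²/22 + 13.0²/68) = 3.4133
df = 33.17 → 33 (Welch–Satterthwaite, rounded down)
t* = 2.035

CI: 51.70 ± 2.035 · 3.4133 = 51.70 ± 6.95 = (44.75, 58.65)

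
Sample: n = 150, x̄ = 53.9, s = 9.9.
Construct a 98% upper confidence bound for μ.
μ ≤ 55.57

Upper bound (one-sided):
t* = 2.072 (one-sided for 98%)
Upper bound = x̄ + t* · s/√n = 53.9 + 2.072 · 9.9/√150 = 55.57

We are 98% confident that μ ≤ 55.57.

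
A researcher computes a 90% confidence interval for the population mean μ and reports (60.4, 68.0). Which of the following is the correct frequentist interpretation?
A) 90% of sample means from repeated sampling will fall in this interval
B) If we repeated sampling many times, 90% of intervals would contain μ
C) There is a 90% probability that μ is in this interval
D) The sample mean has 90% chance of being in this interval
B

A) Wrong — coverage applies to intervals containing μ, not to future x̄ values.
B) Correct — this is the frequentist long-run coverage interpretation.
C) Wrong — μ is fixed; the randomness lives in the interval, not in μ.
D) Wrong — x̄ is observed and sits in the interval by construction.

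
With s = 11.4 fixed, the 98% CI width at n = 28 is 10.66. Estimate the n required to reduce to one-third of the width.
n ≈ 252

CI width ∝ 1/√n
To reduce width by factor 3, need √n to grow by 3 → need 3² = 9 times as many samples.

Current: n = 28, width = 10.66
New: n = 252, width ≈ 3.36

Width reduced by factor of 10.66/3.36 = 3.17.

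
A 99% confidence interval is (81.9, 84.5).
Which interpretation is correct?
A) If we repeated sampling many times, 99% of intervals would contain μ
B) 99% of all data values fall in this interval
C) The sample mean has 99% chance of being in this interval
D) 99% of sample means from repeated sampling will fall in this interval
A

A) Correct — this is the frequentist long-run coverage interpretation.
B) Wrong — a CI is about the parameter μ, not individual data values.
C) Wrong — x̄ is observed and sits in the interval by construction.
D) Wrong — coverage applies to intervals containing μ, not to future x̄ values.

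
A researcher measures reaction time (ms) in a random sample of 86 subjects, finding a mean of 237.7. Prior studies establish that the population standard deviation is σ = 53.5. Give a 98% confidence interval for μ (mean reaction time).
(224.28, 251.12)

z-interval (σ known):
z* = 2.326 for 98% confidence

Margin of error = z* · σ/√n = 2.326 · 53.5/√86 = 13.42

CI: (237.7 - 13.42, 237.7 + 13.42) = (224.28, 251.12)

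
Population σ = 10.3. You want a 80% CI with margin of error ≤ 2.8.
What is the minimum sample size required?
n ≥ 23

For margin E ≤ 2.8:
n ≥ (z* · σ / E)²
n ≥ (1.282 · 10.3 / 2.8)²
n ≥ 22.24

Minimum n = 23 (rounding up)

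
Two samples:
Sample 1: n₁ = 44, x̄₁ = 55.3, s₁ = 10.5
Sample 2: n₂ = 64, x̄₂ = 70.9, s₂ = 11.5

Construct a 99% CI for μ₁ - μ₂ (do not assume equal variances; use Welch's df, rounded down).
(-21.22, -9.98)

Difference: x̄₁ - x̄₂ = -15.60
SE = √(s₁²/n₁ + s₂²/n₂) = √(10.5²/44 + 11.5²/64) = 2.1382
df = 97.78 → 97 (Welch–Satterthwaite, rounded down)
t* = 2.627

CI: -15.60 ± 2.627 · 2.1382 = -15.60 ± 5.62 = (-21.22, -9.98)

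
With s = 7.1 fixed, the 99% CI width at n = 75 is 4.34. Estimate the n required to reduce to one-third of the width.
n ≈ 675

CI width ∝ 1/√n
To reduce width by factor 3, need √n to grow by 3 → need 3² = 9 times as many samples.

Current: n = 75, width = 4.34
New: n = 675, width ≈ 1.41

Width reduced by factor of 4.34/1.41 = 3.08.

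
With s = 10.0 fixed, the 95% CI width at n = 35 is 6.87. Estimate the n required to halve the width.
n ≈ 140

CI width ∝ 1/√n
To reduce width by factor 2, need √n to grow by 2 → need 2² = 4 times as many samples.

Current: n = 35, width = 6.87
New: n = 140, width ≈ 3.34

Width reduced by factor of 6.87/3.34 = 2.06.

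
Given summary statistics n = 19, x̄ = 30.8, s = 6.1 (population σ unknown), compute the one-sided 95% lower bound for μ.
μ ≥ 28.37

Lower bound (one-sided):
t* = 1.734 (one-sided for 95%)
Lower bound = x̄ - t* · s/√n = 30.8 - 1.734 · 6.1/√19 = 28.37

We are 95% confident that μ ≥ 28.37.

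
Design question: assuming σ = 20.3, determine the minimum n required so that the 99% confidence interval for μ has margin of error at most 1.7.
n ≥ 947

For margin E ≤ 1.7:
n ≥ (z* · σ / E)²
n ≥ (2.576 · 20.3 / 1.7)²
n ≥ 946.21

Minimum n = 947 (rounding up)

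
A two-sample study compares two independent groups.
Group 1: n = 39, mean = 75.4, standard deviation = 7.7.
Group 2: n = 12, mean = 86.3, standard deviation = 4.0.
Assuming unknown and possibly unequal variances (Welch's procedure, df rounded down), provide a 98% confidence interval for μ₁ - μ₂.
(-15.01, -6.79)

Difference: x̄₁ - x̄₂ = -10.90
SE = √(s₁²/n₁ + s₂²/n₂) = √(7.7²/39 + 4.0²/12) = 1.6893
df = 36.61 → 36 (Welch–Satterthwaite, rounded down)
t* = 2.434

CI: -10.90 ± 2.434 · 1.6893 = -10.90 ± 4.11 = (-15.01, -6.79)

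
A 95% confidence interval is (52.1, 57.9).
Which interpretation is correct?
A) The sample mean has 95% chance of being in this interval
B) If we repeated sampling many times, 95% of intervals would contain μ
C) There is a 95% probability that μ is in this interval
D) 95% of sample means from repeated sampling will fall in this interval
B

A) Wrong — x̄ is observed and sits in the interval by construction.
B) Correct — this is the frequentist long-run coverage interpretation.
C) Wrong — μ is fixed; the randomness lives in the interval, not in μ.
D) Wrong — coverage applies to intervals containing μ, not to future x̄ values.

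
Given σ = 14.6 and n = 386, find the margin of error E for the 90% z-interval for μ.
Margin of error = 1.22

Margin of error = z* · σ/√n
= 1.645 · 14.6/√386
= 1.645 · 14.6/19.6469
= 1.22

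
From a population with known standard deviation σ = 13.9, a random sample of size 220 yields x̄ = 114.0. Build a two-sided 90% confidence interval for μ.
(112.46, 115.54)

z-interval (σ known):
z* = 1.645 for 90% confidence

Margin of error = z* · σ/√n = 1.645 · 13.9/√220 = 1.54

CI: (114.0 - 1.54, 114.0 + 1.54) = (112.46, 115.54)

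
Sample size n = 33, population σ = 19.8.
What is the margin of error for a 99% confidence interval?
Margin of error = 8.88

Margin of error = z* · σ/√n
= 2.576 · 19.8/√33
= 2.576 · 19.8/5.7446
= 8.88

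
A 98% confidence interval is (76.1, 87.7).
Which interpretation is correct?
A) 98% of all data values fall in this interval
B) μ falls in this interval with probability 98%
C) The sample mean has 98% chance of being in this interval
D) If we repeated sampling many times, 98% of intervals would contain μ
D

A) Wrong — a CI is about the parameter μ, not individual data values.
B) Wrong — μ is fixed; the randomness lives in the interval, not in μ.
C) Wrong — x̄ is observed and sits in the interval by construction.
D) Correct — this is the frequentist long-run coverage interpretation.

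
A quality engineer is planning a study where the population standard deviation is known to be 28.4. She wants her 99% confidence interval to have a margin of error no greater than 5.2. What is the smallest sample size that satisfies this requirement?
n ≥ 198

For margin E ≤ 5.2:
n ≥ (z* · σ / E)²
n ≥ (2.576 · 28.4 / 5.2)²
n ≥ 197.93

Minimum n = 198 (rounding up)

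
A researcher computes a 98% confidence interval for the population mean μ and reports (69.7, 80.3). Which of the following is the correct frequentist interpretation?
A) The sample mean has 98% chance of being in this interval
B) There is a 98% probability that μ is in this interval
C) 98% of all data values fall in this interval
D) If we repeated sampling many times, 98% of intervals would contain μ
D

A) Wrong — x̄ is observed and sits in the interval by construction.
B) Wrong — μ is fixed; the randomness lives in the interval, not in μ.
C) Wrong — a CI is about the parameter μ, not individual data values.
D) Correct — this is the frequentist long-run coverage interpretation.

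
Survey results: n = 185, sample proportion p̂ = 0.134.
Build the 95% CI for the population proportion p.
(0.085, 0.183)

Proportion CI:
SE = √(p̂(1-p̂)/n) = √(0.134 · 0.866 / 185) = 0.02505

z* = 1.960
Margin = z* · SE = 1.960 · 0.02505 = 0.0491

CI: 0.134 ± 0.0491 = (0.085, 0.183)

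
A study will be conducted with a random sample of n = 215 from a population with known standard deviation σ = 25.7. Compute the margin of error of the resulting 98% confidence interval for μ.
Margin of error = 4.08

Margin of error = z* · σ/√n
= 2.326 · 25.7/√215
= 2.326 · 25.7/14.6629
= 4.08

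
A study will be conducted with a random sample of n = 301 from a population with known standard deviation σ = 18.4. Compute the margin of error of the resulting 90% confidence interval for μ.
Margin of error = 1.74

Margin of error = z* · σ/√n
= 1.645 · 18.4/√301
= 1.645 · 18.4/17.3494
= 1.74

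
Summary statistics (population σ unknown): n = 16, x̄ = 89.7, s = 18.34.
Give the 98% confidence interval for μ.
(77.77, 101.63)

t-interval (σ unknown):
df = n - 1 = 15
t* = 2.602 for 98% confidence

Margin of error = t* · s/√n = 2.602 · 18.34/√16 = 11.93

CI: (77.77, 101.63)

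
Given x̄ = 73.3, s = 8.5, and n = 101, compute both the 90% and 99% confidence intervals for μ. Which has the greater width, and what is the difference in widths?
99% CI is wider by 1.63

df = 100
90% CI: t* = 1.660, (71.90, 74.70), width = 2 · t* · s/√n = 2.81
99% CI: t* = 2.626, (71.08, 75.52), width = 2 · t* · s/√n = 4.44

The 99% CI is wider by 4.44 - 2.81 = 1.63.
Higher confidence requires a wider interval.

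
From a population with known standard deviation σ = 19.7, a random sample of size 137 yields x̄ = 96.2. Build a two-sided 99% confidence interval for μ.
(91.86, 100.54)

z-interval (σ known):
z* = 2.576 for 99% confidence

Margin of error = z* · σ/√n = 2.576 · 19.7/√137 = 4.34

CI: (96.2 - 4.34, 96.2 + 4.34) = (91.86, 100.54)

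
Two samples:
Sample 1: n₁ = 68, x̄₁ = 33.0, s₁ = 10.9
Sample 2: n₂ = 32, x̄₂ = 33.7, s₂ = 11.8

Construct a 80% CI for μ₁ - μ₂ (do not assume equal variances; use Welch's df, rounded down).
(-3.90, 2.50)

Difference: x̄₁ - x̄₂ = -0.70
SE = √(s₁²/n₁ + s₂²/n₂) = √(10.9²/68 + 11.8²/32) = 2.4695
df = 56.67 → 56 (Welch–Satterthwaite, rounded down)
t* = 1.297

CI: -0.70 ± 1.297 · 2.4695 = -0.70 ± 3.20 = (-3.90, 2.50)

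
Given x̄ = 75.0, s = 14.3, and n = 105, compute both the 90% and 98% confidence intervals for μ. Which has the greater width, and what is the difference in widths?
98% CI is wider by 1.97

df = 104
90% CI: t* = 1.660, (72.68, 77.32), width = 2 · t* · s/√n = 4.63
98% CI: t* = 2.363, (71.70, 78.30), width = 2 · t* · s/√n = 6.60

The 98% CI is wider by 6.60 - 4.63 = 1.97.
Higher confidence requires a wider interval.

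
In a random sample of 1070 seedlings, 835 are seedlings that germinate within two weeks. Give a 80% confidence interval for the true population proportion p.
(0.764, 0.797)

Proportion CI:
p̂ = 835/1070 = 0.78037
SE = √(p̂(1-p̂)/n) = √(0.78037 · 0.21963 / 1070) = 0.01266

z* = 1.282
Margin = z* · SE = 1.282 · 0.01266 = 0.0162

CI: 0.78037 ± 0.0162 = (0.764, 0.797)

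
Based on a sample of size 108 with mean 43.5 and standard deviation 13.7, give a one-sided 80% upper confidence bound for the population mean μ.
μ ≤ 44.61

Upper bound (one-sided):
t* = 0.845 (one-sided for 80%)
Upper bound = x̄ + t* · s/√n = 43.5 + 0.845 · 13.7/√108 = 44.61

We are 80% confident that μ ≤ 44.61.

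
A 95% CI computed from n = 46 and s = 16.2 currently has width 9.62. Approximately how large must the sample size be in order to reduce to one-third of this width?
n ≈ 414

CI width ∝ 1/√n
To reduce width by factor 3, need √n to grow by 3 → need 3² = 9 times as many samples.

Current: n = 46, width = 9.62
New: n = 414, width ≈ 3.13

Width reduced by factor of 9.62/3.13 = 3.07.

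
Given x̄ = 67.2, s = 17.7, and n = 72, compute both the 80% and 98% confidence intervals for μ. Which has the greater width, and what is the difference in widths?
98% CI is wider by 4.53

df = 71
80% CI: t* = 1.294, (64.50, 69.90), width = 2 · t* · s/√n = 5.40
98% CI: t* = 2.380, (62.24, 72.16), width = 2 · t* · s/√n = 9.93

The 98% CI is wider by 9.93 - 5.40 = 4.53.
Higher confidence requires a wider interval.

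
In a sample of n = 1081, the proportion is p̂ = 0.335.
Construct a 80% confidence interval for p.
(0.317, 0.353)

Proportion CI:
SE = √(p̂(1-p̂)/n) = √(0.335 · 0.665 / 1081) = 0.01436

z* = 1.282
Margin = z* · SE = 1.282 · 0.01436 = 0.0184

CI: 0.335 ± 0.0184 = (0.317, 0.353)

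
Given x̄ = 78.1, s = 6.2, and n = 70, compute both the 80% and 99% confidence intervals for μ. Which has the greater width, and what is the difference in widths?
99% CI is wider by 2.01

df = 69
80% CI: t* = 1.294, (77.14, 79.06), width = 2 · t* · s/√n = 1.92
99% CI: t* = 2.649, (76.14, 80.06), width = 2 · t* · s/√n = 3.93

The 99% CI is wider by 3.93 - 1.92 = 2.01.
Higher confidence requires a wider interval.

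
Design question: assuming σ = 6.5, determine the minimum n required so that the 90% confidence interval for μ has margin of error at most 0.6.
n ≥ 318

For margin E ≤ 0.6:
n ≥ (z* · σ / E)²
n ≥ (1.645 · 6.5 / 0.6)²
n ≥ 317.58

Minimum n = 318 (rounding up)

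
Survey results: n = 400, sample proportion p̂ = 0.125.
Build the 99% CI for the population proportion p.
(0.082, 0.168)

Proportion CI:
SE = √(p̂(1-p̂)/n) = √(0.125 · 0.875 / 400) = 0.01654

z* = 2.576
Margin = z* · SE = 2.576 · 0.01654 = 0.0426

CI: 0.125 ± 0.0426 = (0.082, 0.168)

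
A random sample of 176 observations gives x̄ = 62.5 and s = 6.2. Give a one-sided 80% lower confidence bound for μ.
μ ≥ 62.11

Lower bound (one-sided):
t* = 0.844 (one-sided for 80%)
Lower bound = x̄ - t* · s/√n = 62.5 - 0.844 · 6.2/√176 = 62.11

We are 80% confident that μ ≥ 62.11.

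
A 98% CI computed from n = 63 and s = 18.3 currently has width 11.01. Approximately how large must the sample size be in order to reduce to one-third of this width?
n ≈ 567

CI width ∝ 1/√n
To reduce width by factor 3, need √n to grow by 3 → need 3² = 9 times as many samples.

Current: n = 63, width = 11.01
New: n = 567, width ≈ 3.59

Width reduced by factor of 11.01/3.59 = 3.07.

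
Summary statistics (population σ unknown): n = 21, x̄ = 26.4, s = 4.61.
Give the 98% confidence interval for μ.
(23.86, 28.94)

t-interval (σ unknown):
df = n - 1 = 20
t* = 2.528 for 98% confidence

Margin of error = t* · s/√n = 2.528 · 4.61/√21 = 2.54

CI: (23.86, 28.94)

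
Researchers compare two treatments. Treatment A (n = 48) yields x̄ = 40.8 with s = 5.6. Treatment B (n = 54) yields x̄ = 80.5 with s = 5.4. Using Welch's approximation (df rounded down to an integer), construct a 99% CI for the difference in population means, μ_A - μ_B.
(-42.57, -36.83)

Difference: x̄₁ - x̄₂ = -39.70
SE = √(s₁²/n₁ + s₂²/n₂) = √(5.6²/48 + 5.4²/54) = 1.0924
df = 97.65 → 97 (Welch–Satterthwaite, rounded down)
t* = 2.627

CI: -39.70 ± 2.627 · 1.0924 = -39.70 ± 2.87 = (-42.57, -36.83)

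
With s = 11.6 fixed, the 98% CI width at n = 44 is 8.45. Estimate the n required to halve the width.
n ≈ 176

CI width ∝ 1/√n
To reduce width by factor 2, need √n to grow by 2 → need 2² = 4 times as many samples.

Current: n = 44, width = 8.45
New: n = 176, width ≈ 4.11

Width reduced by factor of 8.45/4.11 = 2.06.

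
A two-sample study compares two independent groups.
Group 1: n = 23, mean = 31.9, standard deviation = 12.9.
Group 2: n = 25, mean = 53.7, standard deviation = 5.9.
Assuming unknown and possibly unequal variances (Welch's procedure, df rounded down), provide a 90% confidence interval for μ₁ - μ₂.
(-26.78, -16.82)

Difference: x̄₁ - x̄₂ = -21.80
SE = √(s₁²/n₁ + s₂²/n₂) = √(12.9²/23 + 5.9²/25) = 2.9373
df = 30.26 → 30 (Welch–Satterthwaite, rounded down)
t* = 1.697

CI: -21.80 ± 1.697 · 2.9373 = -21.80 ± 4.98 = (-26.78, -16.82)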